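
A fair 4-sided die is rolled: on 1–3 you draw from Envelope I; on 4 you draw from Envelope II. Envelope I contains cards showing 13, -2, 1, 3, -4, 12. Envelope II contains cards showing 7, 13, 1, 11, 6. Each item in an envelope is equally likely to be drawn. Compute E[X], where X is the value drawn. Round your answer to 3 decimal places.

E[X | Envelope I] = (13 − 2 + 1 + 3 − 4 + 12)/6 = 23/6
E[X | Envelope II] = (7 + 13 + 1 + 11 + 6)/5 = 38/5
E[X] = (3/4)·23/6 + (1/4)·38/5 = 191/40 ≈ 4.775

4.775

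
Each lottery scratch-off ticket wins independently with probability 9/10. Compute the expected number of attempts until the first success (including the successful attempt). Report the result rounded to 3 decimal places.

For a geometric distribution, E[trials] = 1/p = 1/(9/10) = 10/9.
≈ 1.111

1.111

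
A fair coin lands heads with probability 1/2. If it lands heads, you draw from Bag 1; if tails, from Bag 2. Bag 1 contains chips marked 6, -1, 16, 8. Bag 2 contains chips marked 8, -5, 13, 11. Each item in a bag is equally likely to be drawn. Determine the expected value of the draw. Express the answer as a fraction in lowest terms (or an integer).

7

E[X | Bag 1] = (6 − 1 + 16 + 8)/4 = 29/4
E[X | Bag 2] = (8 − 5 + 13 + 11)/4 = 27/4
E[X] = (1/2)·29/4 + (1/2)·27/4 = 7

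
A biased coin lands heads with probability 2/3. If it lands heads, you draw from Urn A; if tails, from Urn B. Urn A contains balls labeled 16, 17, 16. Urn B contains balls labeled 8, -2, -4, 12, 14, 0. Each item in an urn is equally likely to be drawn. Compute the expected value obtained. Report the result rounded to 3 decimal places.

E[X | Urn A] = (16 + 17 + 16)/3 = 49/3
E[X | Urn B] = (8 − 2 − 4 + 12 + 14 + 0)/6 = 14/3
E[X] = (2/3)·49/3 + (1/3)·14/3 = 112/9 ≈ 12.444

12.444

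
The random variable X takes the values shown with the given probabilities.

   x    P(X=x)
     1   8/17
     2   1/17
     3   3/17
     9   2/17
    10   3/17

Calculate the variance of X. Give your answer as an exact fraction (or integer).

4028/289

E[X] = (8/17)·1 + (1/17)·2 + (3/17)·3 + (2/17)·9 + (3/17)·10 = 67/17
E[X²] = (8/17)·1 + (1/17)·4 + (3/17)·9 + (2/17)·81 + (3/17)·100 = 501/17
Var(X) = 501/17 − (67/17)² = 4028/289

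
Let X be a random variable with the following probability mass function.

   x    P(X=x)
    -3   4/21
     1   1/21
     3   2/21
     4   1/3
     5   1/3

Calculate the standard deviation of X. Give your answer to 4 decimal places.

E[X] = 58/21, E[X²] = 114/7
Var(X) = E[X²] − (E[X])² = 114/7 − 3364/441 = 3818/441
SD(X) = √(3818/441) ≈ 2.9424

2.9424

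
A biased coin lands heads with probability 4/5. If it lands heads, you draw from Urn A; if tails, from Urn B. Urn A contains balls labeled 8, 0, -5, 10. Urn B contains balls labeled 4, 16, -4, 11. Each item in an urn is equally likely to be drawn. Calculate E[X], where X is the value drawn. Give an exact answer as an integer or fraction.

79/20

E[X | Urn A] = (8 + 0 − 5 + 10)/4 = 13/4
E[X | Urn B] = (4 + 16 − 4 + 11)/4 = 27/4
E[X] = (4/5)·13/4 + (1/5)·27/4 = 79/20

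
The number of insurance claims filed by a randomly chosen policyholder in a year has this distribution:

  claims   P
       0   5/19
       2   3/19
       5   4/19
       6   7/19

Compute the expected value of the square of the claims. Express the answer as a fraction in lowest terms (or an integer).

E[X²] = (5/19)·0 + (3/19)·4 + (4/19)·25 + (7/19)·36
     = 364/19

364/19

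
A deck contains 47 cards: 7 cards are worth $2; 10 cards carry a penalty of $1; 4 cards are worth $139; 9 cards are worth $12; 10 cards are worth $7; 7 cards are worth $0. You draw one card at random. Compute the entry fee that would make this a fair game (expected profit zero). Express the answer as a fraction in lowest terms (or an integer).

E[payout] = (7/47)·2 + (10/47)·(-1) + (4/47)·139 + (9/47)·12 + (10/47)·7 + (7/47)·0 = 738/47
Fair fee = E[payout] = 738/47

738/47 dollars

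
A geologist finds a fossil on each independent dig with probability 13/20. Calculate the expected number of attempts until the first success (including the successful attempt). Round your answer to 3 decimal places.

For a geometric distribution, E[trials] = 1/p = 1/(13/20) = 20/13.
≈ 1.538

1.538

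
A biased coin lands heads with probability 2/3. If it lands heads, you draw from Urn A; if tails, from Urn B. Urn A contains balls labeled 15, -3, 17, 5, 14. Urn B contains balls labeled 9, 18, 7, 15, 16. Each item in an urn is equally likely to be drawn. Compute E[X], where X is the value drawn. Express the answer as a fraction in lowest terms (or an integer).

161/15

E[X | Urn A] = (15 − 3 + 17 + 5 + 14)/5 = 48/5
E[X | Urn B] = (9 + 18 + 7 + 15 + 16)/5 = 13
E[X] = (2/3)·48/5 + (1/3)·13 = 161/15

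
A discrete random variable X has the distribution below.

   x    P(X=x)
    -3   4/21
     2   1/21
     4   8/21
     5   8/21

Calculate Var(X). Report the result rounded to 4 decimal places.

E[X] = (4/21)·(-3) + (1/21)·2 + (8/21)·4 + (8/21)·5 = 62/21
E[X²] = (4/21)·9 + (1/21)·4 + (8/21)·16 + (8/21)·25 = 368/21
Var(X) = 368/21 − (62/21)² = 3884/441 ≈ 8.8073

8.8073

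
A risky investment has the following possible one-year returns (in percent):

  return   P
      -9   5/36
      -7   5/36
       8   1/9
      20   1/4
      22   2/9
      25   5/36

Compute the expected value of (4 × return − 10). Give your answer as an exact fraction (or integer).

343/9

E[4x-10] = (5/36)·(-46) + (5/36)·(-38) + (1/9)·22 + (1/4)·70 + (2/9)·78 + (5/36)·90
     = 343/9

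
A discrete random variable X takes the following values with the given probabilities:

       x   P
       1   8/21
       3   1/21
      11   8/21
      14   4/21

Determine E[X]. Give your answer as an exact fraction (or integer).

E[X] = (8/21)·1 + (1/21)·3 + (8/21)·11 + (4/21)·14
     = 155/21

155/21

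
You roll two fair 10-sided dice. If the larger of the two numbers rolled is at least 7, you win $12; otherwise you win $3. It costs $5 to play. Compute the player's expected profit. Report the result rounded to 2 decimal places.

E[payout] = (9/25)·3 + (16/25)·12 = 219/25
Expected profit = 219/25 − 5 = 94/25 ≈ $3.76

$3.76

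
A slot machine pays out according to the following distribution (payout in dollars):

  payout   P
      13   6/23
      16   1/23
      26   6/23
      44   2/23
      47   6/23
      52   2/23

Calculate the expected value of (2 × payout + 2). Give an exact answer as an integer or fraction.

1494/23

E[2x+2] = (6/23)·28 + (1/23)·34 + (6/23)·54 + (2/23)·90 + (6/23)·96 + (2/23)·106
     = 1494/23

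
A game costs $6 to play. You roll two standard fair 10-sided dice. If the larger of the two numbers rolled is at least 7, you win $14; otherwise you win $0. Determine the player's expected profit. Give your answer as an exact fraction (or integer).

E[payout] = (9/25)·0 + (16/25)·14 = 224/25
Expected profit = 224/25 − 6 = 74/25

74/25 dollars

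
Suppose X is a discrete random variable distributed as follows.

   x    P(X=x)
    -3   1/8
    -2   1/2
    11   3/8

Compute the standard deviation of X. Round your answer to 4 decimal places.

6.3982

E[X] = 11/4, E[X²] = 97/2
Var(X) = E[X²] − (E[X])² = 97/2 − 121/16 = 655/16
SD(X) = √(655/16) ≈ 6.3982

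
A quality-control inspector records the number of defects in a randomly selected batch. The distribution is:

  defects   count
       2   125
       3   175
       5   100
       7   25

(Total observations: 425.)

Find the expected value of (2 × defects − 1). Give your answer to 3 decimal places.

5.824

Total = 425, so P(defects=2) = 125/425, etc.
E[2x-1] = (5/17)·3 + (7/17)·5 + (4/17)·9 + (1/17)·13
     = 99/17 ≈ 5.824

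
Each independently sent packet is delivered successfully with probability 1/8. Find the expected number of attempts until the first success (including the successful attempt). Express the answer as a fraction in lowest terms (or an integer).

8

For a geometric distribution, E[trials] = 1/p = 1/(1/8) = 8.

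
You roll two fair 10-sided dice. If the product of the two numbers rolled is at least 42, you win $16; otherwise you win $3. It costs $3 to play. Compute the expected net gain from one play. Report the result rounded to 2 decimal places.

E[payout] = (18/25)·3 + (7/25)·16 = 166/25
Expected profit = 166/25 − 3 = 91/25 ≈ $3.64

$3.64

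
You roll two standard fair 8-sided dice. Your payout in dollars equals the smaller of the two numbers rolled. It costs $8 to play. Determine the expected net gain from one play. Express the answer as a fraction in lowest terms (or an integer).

-77/16 dollars

Distribution of the smaller of the two numbers rolled: 1 w.p. 15/64, 2 w.p. 13/64, 3 w.p. 11/64, 4 w.p. 9/64, 5 w.p. 7/64, 6 w.p. 5/64, …
E[payout] = (15/64)·1 + (13/64)·2 + (11/64)·3 + (9/64)·4 + (7/64)·5 + (5/64)·6 + (3/64)·7 + (1/64)·8 = 51/16
Expected profit = 51/16 − 8 = -77/16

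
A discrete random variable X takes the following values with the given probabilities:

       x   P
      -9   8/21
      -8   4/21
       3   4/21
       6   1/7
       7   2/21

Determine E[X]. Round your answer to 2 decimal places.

E[X] = (8/21)·(-9) + (4/21)·(-8) + (4/21)·3 + (1/7)·6 + (2/21)·7
     = -20/7 ≈ -2.86

-2.86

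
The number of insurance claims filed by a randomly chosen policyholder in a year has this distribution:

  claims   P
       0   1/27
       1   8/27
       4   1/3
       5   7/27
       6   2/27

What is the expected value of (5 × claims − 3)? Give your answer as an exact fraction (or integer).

374/27

E[5x-3] = (1/27)·(-3) + (8/27)·2 + (1/3)·17 + (7/27)·22 + (2/27)·27
     = 374/27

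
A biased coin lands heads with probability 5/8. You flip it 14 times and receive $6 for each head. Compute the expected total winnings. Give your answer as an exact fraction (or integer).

105/2 dollars

E[#heads] = 14·5/8 = 35/4 (linearity over flips).
E[winnings] = 6·35/4 = 105/2.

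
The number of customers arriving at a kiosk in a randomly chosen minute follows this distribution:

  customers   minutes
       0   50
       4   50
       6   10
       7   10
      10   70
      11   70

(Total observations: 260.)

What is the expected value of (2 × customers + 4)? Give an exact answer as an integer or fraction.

Total = 260, so P(customers=0) = 50/260, etc.
E[2x+4] = (5/26)·4 + (5/26)·12 + (1/26)·16 + (1/26)·18 + (7/26)·24 + (7/26)·26
     = 232/13

232/13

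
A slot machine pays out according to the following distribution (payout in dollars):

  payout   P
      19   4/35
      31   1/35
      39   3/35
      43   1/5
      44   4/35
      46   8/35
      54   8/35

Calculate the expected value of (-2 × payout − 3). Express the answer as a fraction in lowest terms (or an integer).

E[-2x-3] = (4/35)·(-41) + (1/35)·(-65) + (3/35)·(-81) + (1/5)·(-89) + (4/35)·(-91) + (8/35)·(-95) + (8/35)·(-111)
     = -3107/35

-3107/35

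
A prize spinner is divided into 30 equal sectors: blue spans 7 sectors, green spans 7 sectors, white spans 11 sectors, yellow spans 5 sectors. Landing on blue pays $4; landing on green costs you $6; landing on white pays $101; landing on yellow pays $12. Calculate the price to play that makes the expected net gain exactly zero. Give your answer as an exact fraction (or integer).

E[payout] = (7/30)·4 + (7/30)·(-6) + (11/30)·101 + (5/30)·12 = 1157/30
Fair fee = E[payout] = 1157/30

1157/30 dollars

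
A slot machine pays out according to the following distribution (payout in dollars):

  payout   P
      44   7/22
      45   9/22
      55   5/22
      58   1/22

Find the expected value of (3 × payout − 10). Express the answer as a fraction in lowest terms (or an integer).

1459/11

E[3x-10] = (7/22)·122 + (9/22)·125 + (5/22)·155 + (1/22)·164
     = 1459/11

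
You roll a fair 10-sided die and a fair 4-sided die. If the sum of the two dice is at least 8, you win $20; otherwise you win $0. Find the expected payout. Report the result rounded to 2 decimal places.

$11.00

E[payout] = (9/20)·0 + (11/20)·20 = 11
≈ $11.00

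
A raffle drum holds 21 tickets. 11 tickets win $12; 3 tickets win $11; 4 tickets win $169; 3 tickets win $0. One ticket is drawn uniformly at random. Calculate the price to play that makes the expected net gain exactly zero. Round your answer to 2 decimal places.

E[payout] = (11/21)·12 + (3/21)·11 + (4/21)·169 + (3/21)·0 = 841/21
Fair fee = E[payout] = 841/21 ≈ $40.05

$40.05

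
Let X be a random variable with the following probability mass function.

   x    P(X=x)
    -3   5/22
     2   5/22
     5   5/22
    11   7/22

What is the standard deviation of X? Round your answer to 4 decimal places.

5.2627

E[X] = 97/22, E[X²] = 1037/22
Var(X) = E[X²] − (E[X])² = 1037/22 − 9409/484 = 13405/484
SD(X) = √(13405/484) ≈ 5.2627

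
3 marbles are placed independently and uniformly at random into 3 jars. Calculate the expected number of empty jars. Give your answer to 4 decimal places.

Let Xⱼ=1 if jar j is empty. P(Xⱼ=1) = ((3-1)/3)^3 = 8/27.
By linearity, E[#empty] = 3·8/27 = 8/9.
≈ 0.8889

0.8889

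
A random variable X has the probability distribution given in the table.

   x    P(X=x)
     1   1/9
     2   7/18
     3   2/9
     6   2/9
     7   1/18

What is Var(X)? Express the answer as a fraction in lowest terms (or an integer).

E[X] = (1/9)·1 + (7/18)·2 + (2/9)·3 + (2/9)·6 + (1/18)·7 = 59/18
E[X²] = (1/9)·1 + (7/18)·4 + (2/9)·9 + (2/9)·36 + (1/18)·49 = 259/18
Var(X) = 259/18 − (59/18)² = 1181/324

1181/324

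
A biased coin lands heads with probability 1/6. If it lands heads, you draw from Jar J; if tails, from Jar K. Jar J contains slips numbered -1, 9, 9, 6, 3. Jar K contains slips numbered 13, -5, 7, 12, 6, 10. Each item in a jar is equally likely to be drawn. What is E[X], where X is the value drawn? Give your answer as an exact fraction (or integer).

E[X | Jar J] = (-1 + 9 + 9 + 6 + 3)/5 = 26/5
E[X | Jar K] = (13 − 5 + 7 + 12 + 6 + 10)/6 = 43/6
E[X] = (1/6)·26/5 + (5/6)·43/6 = 1231/180

1231/180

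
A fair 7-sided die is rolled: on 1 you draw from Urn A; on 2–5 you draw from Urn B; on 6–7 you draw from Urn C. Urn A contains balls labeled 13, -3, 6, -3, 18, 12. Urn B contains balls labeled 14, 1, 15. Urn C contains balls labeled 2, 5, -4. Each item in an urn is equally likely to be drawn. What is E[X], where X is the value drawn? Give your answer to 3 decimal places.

E[X | Urn A] = (13 − 3 + 6 − 3 + 18 + 12)/6 = 43/6
E[X | Urn B] = (14 + 1 + 15)/3 = 10
E[X | Urn C] = (2 + 5 − 4)/3 = 1
E[X] = (1/7)·43/6 + (4/7)·10 + (2/7)·1 = 295/42 ≈ 7.024

7.024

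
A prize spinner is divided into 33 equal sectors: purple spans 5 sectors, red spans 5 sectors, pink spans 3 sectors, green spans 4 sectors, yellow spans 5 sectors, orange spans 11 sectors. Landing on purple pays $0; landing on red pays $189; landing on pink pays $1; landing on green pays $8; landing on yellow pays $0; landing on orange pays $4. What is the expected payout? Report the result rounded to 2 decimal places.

$31.03

E[payout] = (5/33)·0 + (5/33)·189 + (3/33)·1 + (4/33)·8 + (5/33)·0 + (11/33)·4 = 1024/33
≈ $31.03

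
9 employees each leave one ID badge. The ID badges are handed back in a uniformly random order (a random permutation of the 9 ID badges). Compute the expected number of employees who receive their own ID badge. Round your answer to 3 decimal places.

Let Xᵢ = 1 if person i gets their own ID badge. For each i, P(Xᵢ=1) = 1/9.
By linearity of expectation, E[X₁+…+X_9] = 9·(1/9) = 1.
≈ 1.000

1.000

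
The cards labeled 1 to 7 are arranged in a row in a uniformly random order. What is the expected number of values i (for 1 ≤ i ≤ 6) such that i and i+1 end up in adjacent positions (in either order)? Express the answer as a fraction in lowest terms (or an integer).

12/7

For each i ∈ {1,…,6}, let Xᵢ = 1 if i and i+1 are adjacent. P(Xᵢ=1) = 2·(7−1)!/7! = 2/7.
By linearity, E[ΣXᵢ] = (6)·(2/7) = 12/7.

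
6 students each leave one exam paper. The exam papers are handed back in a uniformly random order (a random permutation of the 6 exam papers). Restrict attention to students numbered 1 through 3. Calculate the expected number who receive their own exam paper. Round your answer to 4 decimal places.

0.5000

Let Xᵢ = 1 if person i gets their own exam paper. For each i, P(Xᵢ=1) = 1/6.
By linearity of expectation, E[X₁+…+X_3] = 3·(1/6) = 1/2.
≈ 0.5000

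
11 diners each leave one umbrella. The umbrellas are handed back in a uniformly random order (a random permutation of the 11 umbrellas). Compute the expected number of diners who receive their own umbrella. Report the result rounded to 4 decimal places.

Let Xᵢ = 1 if person i gets their own umbrella. For each i, P(Xᵢ=1) = 1/11.
By linearity of expectation, E[X₁+…+X_11] = 11·(1/11) = 1.
≈ 1.0000

1.0000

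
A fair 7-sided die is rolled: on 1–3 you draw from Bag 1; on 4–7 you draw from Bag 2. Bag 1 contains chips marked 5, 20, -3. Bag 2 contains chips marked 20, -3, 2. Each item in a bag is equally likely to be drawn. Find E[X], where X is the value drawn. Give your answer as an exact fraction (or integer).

E[X | Bag 1] = (5 + 20 − 3)/3 = 22/3
E[X | Bag 2] = (20 − 3 + 2)/3 = 19/3
E[X] = (3/7)·22/3 + (4/7)·19/3 = 142/21

142/21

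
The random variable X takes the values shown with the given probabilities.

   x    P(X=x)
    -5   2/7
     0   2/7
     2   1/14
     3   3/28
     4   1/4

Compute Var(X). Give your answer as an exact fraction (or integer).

9715/784

E[X] = (2/7)·(-5) + (2/7)·0 + (1/14)·2 + (3/28)·3 + (1/4)·4 = 1/28
E[X²] = (2/7)·25 + (2/7)·0 + (1/14)·4 + (3/28)·9 + (1/4)·16 = 347/28
Var(X) = 347/28 − (1/28)² = 9715/784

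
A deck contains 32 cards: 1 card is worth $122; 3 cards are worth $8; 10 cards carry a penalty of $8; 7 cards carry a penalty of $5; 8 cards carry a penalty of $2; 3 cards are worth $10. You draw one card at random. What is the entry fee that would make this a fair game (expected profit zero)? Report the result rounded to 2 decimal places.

E[payout] = (1/32)·122 + (3/32)·8 + (10/32)·(-8) + (7/32)·(-5) + (8/32)·(-2) + (3/32)·10 = 45/32
Fair fee = E[payout] = 45/32 ≈ $1.41

$1.41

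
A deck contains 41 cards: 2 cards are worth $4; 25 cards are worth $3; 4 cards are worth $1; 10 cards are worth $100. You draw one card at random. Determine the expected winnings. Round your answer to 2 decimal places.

$26.51

E[payout] = (2/41)·4 + (25/41)·3 + (4/41)·1 + (10/41)·100 = 1087/41
≈ $26.51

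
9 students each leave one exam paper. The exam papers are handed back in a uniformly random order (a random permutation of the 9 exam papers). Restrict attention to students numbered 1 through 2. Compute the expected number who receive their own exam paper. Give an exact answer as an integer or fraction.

2/9

Let Xᵢ = 1 if person i gets their own exam paper. For each i, P(Xᵢ=1) = 1/9.
By linearity of expectation, E[X₁+…+X_2] = 2·(1/9) = 2/9.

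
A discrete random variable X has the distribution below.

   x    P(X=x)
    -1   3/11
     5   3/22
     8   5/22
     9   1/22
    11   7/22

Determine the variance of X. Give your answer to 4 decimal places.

E[X] = (3/11)·(-1) + (3/22)·5 + (5/22)·8 + (1/22)·9 + (7/22)·11 = 135/22
E[X²] = (3/11)·1 + (3/22)·25 + (5/22)·64 + (1/22)·81 + (7/22)·121 = 1329/22
Var(X) = 1329/22 − (135/22)² = 11013/484 ≈ 22.7541

22.7541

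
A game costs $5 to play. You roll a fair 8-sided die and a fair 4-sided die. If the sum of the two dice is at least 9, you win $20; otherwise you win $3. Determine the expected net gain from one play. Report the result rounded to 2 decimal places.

$3.31

E[payout] = (11/16)·3 + (5/16)·20 = 133/16
Expected profit = 133/16 − 5 = 53/16 ≈ $3.31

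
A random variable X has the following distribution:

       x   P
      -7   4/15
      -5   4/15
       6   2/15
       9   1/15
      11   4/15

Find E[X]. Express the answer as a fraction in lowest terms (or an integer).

17/15

E[X] = (4/15)·(-7) + (4/15)·(-5) + (2/15)·6 + (1/15)·9 + (4/15)·11
     = 17/15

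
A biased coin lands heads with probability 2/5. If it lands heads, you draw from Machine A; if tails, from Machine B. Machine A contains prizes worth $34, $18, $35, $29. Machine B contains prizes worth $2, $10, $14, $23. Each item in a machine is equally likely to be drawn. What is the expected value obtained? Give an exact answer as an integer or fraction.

E[X | Machine A] = (34 + 18 + 35 + 29)/4 = 29
E[X | Machine B] = (2 + 10 + 14 + 23)/4 = 49/4
E[X] = (2/5)·29 + (3/5)·49/4 = 379/20

379/20 dollars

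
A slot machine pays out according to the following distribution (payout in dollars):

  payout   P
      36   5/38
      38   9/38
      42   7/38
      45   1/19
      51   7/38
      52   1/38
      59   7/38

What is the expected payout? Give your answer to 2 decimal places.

$45.47

E[X] = (5/38)·36 + (9/38)·38 + (7/38)·42 + (1/19)·45 + (7/38)·51 + (1/38)·52 + (7/38)·59
     = 864/19 ≈ 45.47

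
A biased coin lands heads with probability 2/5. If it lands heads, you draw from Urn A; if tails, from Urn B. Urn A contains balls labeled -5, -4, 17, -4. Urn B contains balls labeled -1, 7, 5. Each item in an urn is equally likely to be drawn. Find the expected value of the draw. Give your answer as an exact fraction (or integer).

E[X | Urn A] = (-5 − 4 + 17 − 4)/4 = 1
E[X | Urn B] = (-1 + 7 + 5)/3 = 11/3
E[X] = (2/5)·1 + (3/5)·11/3 = 13/5

13/5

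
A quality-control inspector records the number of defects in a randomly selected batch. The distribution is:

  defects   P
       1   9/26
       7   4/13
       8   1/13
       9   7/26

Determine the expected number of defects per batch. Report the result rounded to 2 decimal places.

5.54

E[X] = (9/26)·1 + (4/13)·7 + (1/13)·8 + (7/26)·9
     = 72/13 ≈ 5.54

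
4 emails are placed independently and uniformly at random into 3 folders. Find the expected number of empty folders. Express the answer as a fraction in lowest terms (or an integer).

16/27

Let Xⱼ=1 if folder j is empty. P(Xⱼ=1) = ((3-1)/3)^4 = 16/81.
By linearity, E[#empty] = 3·16/81 = 16/27.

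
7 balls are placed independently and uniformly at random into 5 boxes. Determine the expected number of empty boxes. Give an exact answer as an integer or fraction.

16384/15625

Let Xⱼ=1 if box j is empty. P(Xⱼ=1) = ((5-1)/5)^7 = 16384/78125.
By linearity, E[#empty] = 5·16384/78125 = 16384/15625.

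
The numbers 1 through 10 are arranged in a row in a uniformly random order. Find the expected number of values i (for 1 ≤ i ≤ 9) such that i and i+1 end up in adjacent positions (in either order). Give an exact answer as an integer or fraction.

For each i ∈ {1,…,9}, let Xᵢ = 1 if i and i+1 are adjacent. P(Xᵢ=1) = 2·(10−1)!/10! = 2/10.
By linearity, E[ΣXᵢ] = (9)·(2/10) = 9/5.

9/5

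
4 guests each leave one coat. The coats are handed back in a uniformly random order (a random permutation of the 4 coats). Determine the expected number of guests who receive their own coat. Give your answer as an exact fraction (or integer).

1

Let Xᵢ = 1 if person i gets their own coat. For each i, P(Xᵢ=1) = 1/4.
By linearity of expectation, E[X₁+…+X_4] = 4·(1/4) = 1.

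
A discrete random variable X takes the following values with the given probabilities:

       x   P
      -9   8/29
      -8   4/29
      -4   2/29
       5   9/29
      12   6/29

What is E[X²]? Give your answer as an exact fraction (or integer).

2025/29

E[X²] = (8/29)·81 + (4/29)·64 + (2/29)·16 + (9/29)·25 + (6/29)·144
     = 2025/29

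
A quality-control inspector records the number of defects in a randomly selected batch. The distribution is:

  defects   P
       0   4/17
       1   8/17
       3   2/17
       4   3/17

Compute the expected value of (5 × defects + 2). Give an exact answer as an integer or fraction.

164/17

E[5x+2] = (4/17)·2 + (8/17)·7 + (2/17)·17 + (3/17)·22
     = 164/17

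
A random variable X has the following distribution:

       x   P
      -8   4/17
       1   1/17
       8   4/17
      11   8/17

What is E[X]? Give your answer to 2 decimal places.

E[X] = (4/17)·(-8) + (1/17)·1 + (4/17)·8 + (8/17)·11
     = 89/17 ≈ 5.24

5.24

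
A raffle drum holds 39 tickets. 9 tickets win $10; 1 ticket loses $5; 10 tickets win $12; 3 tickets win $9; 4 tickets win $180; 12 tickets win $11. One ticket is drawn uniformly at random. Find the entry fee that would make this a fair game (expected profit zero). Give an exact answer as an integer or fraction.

E[payout] = (9/39)·10 + (1/39)·(-5) + (10/39)·12 + (3/39)·9 + (4/39)·180 + (12/39)·11 = 1084/39
Fair fee = E[payout] = 1084/39

1084/39 dollars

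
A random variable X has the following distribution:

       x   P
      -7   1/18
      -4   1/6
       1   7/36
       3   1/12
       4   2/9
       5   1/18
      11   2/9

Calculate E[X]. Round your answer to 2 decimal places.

3.00

E[X] = (1/18)·(-7) + (1/6)·(-4) + (7/36)·1 + (1/12)·3 + (2/9)·4 + (1/18)·5 + (2/9)·11
     = 3 ≈ 3.00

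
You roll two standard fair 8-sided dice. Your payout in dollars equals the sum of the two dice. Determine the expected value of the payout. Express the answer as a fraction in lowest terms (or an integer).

$9

Distribution of the sum of the two dice: 2 w.p. 1/64, 3 w.p. 1/32, 4 w.p. 3/64, 5 w.p. 1/16, 6 w.p. 5/64, 7 w.p. 3/32, …
E[payout] = (1/64)·2 + (1/32)·3 + (3/64)·4 + (1/16)·5 + (5/64)·6 + (3/32)·7 + (7/64)·8 + (1/8)·9 + (7/64)·10 + (3/32)·11 + (5/64)·12 + (1/16)·13 + (3/64)·14 + (1/32)·15 + (1/64)·16 = 9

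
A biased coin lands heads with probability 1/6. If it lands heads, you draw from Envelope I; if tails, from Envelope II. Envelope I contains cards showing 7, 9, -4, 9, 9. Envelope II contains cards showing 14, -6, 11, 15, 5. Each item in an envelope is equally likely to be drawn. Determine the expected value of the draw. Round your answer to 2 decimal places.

7.50

E[X | Envelope I] = (7 + 9 − 4 + 9 + 9)/5 = 6
E[X | Envelope II] = (14 − 6 + 11 + 15 + 5)/5 = 39/5
E[X] = (1/6)·6 + (5/6)·39/5 = 15/2 ≈ 7.50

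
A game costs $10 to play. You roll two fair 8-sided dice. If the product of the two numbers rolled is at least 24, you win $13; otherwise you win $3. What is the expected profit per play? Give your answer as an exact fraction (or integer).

-13/4 dollars

E[payout] = (5/8)·3 + (3/8)·13 = 27/4
Expected profit = 27/4 − 10 = -13/4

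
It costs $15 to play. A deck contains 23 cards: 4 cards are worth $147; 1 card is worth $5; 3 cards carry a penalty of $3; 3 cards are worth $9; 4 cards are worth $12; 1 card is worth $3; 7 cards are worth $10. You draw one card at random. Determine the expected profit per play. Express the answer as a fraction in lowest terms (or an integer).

387/23 dollars

E[payout] = (4/23)·147 + (1/23)·5 + (3/23)·(-3) + (3/23)·9 + (4/23)·12 + (1/23)·3 + (7/23)·10 = 732/23
Expected profit = 732/23 − 15 = 387/23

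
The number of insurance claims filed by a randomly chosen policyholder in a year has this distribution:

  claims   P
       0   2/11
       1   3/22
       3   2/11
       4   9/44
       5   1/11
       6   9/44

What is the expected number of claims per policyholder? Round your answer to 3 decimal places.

E[X] = (2/11)·0 + (3/22)·1 + (2/11)·3 + (9/44)·4 + (1/11)·5 + (9/44)·6
     = 35/11 ≈ 3.182

3.182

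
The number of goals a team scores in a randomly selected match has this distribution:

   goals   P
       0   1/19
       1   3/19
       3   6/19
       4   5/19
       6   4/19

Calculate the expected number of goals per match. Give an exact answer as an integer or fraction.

E[X] = (1/19)·0 + (3/19)·1 + (6/19)·3 + (5/19)·4 + (4/19)·6
     = 65/19

65/19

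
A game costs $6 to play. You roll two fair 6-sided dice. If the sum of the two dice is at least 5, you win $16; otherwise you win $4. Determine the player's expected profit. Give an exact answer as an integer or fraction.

E[payout] = (1/6)·4 + (5/6)·16 = 14
Expected profit = 14 − 6 = 8

$8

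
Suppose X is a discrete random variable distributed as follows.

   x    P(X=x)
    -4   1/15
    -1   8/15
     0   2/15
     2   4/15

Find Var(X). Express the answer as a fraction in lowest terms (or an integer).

584/225

E[X] = (1/15)·(-4) + (8/15)·(-1) + (2/15)·0 + (4/15)·2 = -4/15
E[X²] = (1/15)·16 + (8/15)·1 + (2/15)·0 + (4/15)·4 = 8/3
Var(X) = 8/3 − (-4/15)² = 584/225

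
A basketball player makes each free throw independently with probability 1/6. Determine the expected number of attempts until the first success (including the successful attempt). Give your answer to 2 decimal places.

6.00

For a geometric distribution, E[trials] = 1/p = 1/(1/6) = 6.
≈ 6.00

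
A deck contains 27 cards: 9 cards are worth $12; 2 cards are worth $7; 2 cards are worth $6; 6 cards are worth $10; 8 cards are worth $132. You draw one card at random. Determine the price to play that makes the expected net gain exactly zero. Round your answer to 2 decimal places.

$46.30

E[payout] = (9/27)·12 + (2/27)·7 + (2/27)·6 + (6/27)·10 + (8/27)·132 = 1250/27
Fair fee = E[payout] = 1250/27 ≈ $46.30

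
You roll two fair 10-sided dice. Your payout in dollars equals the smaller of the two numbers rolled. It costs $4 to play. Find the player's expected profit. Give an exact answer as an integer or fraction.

Distribution of the smaller of the two numbers rolled: 1 w.p. 19/100, 2 w.p. 17/100, 3 w.p. 3/20, 4 w.p. 13/100, 5 w.p. 11/100, 6 w.p. 9/100, …
E[payout] = (19/100)·1 + (17/100)·2 + (3/20)·3 + (13/100)·4 + (11/100)·5 + (9/100)·6 + (7/100)·7 + (1/20)·8 + (3/100)·9 + (1/100)·10 = 77/20
Expected profit = 77/20 − 4 = -3/20

-3/20 dollars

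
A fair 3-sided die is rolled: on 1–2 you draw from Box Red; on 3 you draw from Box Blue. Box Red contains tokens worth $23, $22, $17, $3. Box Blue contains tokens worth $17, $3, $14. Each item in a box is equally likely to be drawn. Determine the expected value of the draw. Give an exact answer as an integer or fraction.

263/18 dollars

E[X | Box Red] = (23 + 22 + 17 + 3)/4 = 65/4
E[X | Box Blue] = (17 + 3 + 14)/3 = 34/3
E[X] = (2/3)·65/4 + (1/3)·34/3 = 263/18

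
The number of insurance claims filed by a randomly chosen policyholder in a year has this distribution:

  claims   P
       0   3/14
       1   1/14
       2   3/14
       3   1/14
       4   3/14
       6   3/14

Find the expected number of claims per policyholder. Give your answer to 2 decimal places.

E[X] = (3/14)·0 + (1/14)·1 + (3/14)·2 + (1/14)·3 + (3/14)·4 + (3/14)·6
     = 20/7 ≈ 2.86

2.86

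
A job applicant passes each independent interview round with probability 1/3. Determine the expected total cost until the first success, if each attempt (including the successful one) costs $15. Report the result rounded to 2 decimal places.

E[#attempts] = 1/p = 3; E[cost] = 15·3 = 45.
≈ 45.00

$45.00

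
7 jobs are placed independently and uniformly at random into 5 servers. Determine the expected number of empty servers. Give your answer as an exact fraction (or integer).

Let Xⱼ=1 if server j is empty. P(Xⱼ=1) = ((5-1)/5)^7 = 16384/78125.
By linearity, E[#empty] = 5·16384/78125 = 16384/15625.

16384/15625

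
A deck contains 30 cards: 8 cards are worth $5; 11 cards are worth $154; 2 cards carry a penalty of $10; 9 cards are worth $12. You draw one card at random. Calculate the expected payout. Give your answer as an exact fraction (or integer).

911/15 dollars

E[payout] = (8/30)·5 + (11/30)·154 + (2/30)·(-10) + (9/30)·12 = 911/15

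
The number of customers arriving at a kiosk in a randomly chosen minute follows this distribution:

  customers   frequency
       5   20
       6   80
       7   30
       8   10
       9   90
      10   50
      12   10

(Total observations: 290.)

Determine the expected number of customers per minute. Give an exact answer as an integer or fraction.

230/29

Total = 290, so P(customers=5) = 20/290, etc.
E[X] = (2/29)·5 + (8/29)·6 + (3/29)·7 + (1/29)·8 + (9/29)·9 + (5/29)·10 + (1/29)·12
     = 230/29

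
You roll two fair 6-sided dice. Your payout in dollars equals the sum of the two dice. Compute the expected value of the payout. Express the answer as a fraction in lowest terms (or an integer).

$7

Distribution of the sum of the two dice: 2 w.p. 1/36, 3 w.p. 1/18, 4 w.p. 1/12, 5 w.p. 1/9, 6 w.p. 5/36, 7 w.p. 1/6, …
E[payout] = (1/36)·2 + (1/18)·3 + (1/12)·4 + (1/9)·5 + (5/36)·6 + (1/6)·7 + (5/36)·8 + (1/9)·9 + (1/12)·10 + (1/18)·11 + (1/36)·12 = 7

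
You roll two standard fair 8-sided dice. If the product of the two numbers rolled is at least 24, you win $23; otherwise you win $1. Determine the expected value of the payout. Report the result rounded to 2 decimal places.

E[payout] = (5/8)·1 + (3/8)·23 = 37/4
≈ $9.25

$9.25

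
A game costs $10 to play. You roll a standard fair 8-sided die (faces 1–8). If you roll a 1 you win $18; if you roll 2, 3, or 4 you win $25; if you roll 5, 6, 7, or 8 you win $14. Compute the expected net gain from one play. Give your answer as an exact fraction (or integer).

E[payout] = (1/2)·14 + (1/8)·18 + (3/8)·25 = 149/8
Expected profit = 149/8 − 10 = 69/8

69/8 dollars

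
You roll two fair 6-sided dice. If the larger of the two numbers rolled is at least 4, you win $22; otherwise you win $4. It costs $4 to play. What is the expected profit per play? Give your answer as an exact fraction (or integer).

27/2 dollars

E[payout] = (1/4)·4 + (3/4)·22 = 35/2
Expected profit = 35/2 − 4 = 27/2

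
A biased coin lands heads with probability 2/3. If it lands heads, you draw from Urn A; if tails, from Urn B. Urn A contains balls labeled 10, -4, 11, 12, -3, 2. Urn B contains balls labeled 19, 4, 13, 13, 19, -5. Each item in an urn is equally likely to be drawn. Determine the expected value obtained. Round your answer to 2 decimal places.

E[X | Urn A] = (10 − 4 + 11 + 12 − 3 + 2)/6 = 14/3
E[X | Urn B] = (19 + 4 + 13 + 13 + 19 − 5)/6 = 21/2
E[X] = (2/3)·14/3 + (1/3)·21/2 = 119/18 ≈ 6.61

6.61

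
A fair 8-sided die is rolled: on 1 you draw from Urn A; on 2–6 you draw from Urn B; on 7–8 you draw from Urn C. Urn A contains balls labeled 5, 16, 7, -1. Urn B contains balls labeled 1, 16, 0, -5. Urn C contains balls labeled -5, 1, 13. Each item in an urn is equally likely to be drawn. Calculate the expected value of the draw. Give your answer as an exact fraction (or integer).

E[X | Urn A] = (5 + 16 + 7 − 1)/4 = 27/4
E[X | Urn B] = (1 + 16 + 0 − 5)/4 = 3
E[X | Urn C] = (-5 + 1 + 13)/3 = 3
E[X] = (1/8)·27/4 + (5/8)·3 + (1/4)·3 = 111/32

111/32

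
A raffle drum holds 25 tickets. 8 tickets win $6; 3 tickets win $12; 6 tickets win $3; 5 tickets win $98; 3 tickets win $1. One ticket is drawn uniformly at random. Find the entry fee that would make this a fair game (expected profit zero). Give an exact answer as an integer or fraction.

E[payout] = (8/25)·6 + (3/25)·12 + (6/25)·3 + (5/25)·98 + (3/25)·1 = 119/5
Fair fee = E[payout] = 119/5

119/5 dollars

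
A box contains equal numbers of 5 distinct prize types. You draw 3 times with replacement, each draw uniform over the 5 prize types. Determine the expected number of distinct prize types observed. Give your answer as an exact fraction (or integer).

Let Xⱼ=1 if type j appears at least once. P(Xⱼ=1) = 1 − ((5−1)/5)^3 = 61/125.
E[#distinct] = 5·61/125 = 61/25.

61/25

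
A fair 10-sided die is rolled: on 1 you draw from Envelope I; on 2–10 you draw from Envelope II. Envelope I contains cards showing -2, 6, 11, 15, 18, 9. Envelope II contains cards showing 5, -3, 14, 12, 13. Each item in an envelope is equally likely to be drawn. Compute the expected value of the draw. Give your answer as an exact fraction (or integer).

E[X | Envelope I] = (-2 + 6 + 11 + 15 + 18 + 9)/6 = 19/2
E[X | Envelope II] = (5 − 3 + 14 + 12 + 13)/5 = 41/5
E[X] = (1/10)·19/2 + (9/10)·41/5 = 833/100

833/100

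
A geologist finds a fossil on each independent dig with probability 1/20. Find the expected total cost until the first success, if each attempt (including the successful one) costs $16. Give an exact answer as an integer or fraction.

E[#attempts] = 1/p = 20; E[cost] = 16·20 = 320.

$320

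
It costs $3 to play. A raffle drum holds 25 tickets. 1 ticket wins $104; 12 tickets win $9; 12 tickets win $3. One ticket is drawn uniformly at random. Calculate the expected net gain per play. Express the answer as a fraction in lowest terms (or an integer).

173/25 dollars

E[payout] = (1/25)·104 + (12/25)·9 + (12/25)·3 = 248/25
Expected profit = 248/25 − 3 = 173/25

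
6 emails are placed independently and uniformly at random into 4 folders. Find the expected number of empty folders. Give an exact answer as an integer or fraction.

729/1024

Let Xⱼ=1 if folder j is empty. P(Xⱼ=1) = ((4-1)/4)^6 = 729/4096.
By linearity, E[#empty] = 4·729/4096 = 729/1024.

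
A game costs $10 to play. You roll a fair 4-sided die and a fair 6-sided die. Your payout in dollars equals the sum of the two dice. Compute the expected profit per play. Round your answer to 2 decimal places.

-$4.00

Distribution of the sum of the two dice: 2 w.p. 1/24, 3 w.p. 1/12, 4 w.p. 1/8, 5 w.p. 1/6, 6 w.p. 1/6, 7 w.p. 1/6, …
E[payout] = (1/24)·2 + (1/12)·3 + (1/8)·4 + (1/6)·5 + (1/6)·6 + (1/6)·7 + (1/8)·8 + (1/12)·9 + (1/24)·10 = 6
Expected profit = 6 − 10 = -4 ≈ -$4.00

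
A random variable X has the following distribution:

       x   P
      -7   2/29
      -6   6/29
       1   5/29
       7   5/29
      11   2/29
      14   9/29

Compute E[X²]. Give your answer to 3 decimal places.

E[X²] = (2/29)·49 + (6/29)·36 + (5/29)·1 + (5/29)·49 + (2/29)·121 + (9/29)·196
     = 2570/29 ≈ 88.621

88.621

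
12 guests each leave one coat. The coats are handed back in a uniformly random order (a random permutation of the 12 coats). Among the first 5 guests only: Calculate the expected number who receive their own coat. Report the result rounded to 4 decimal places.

0.4167

Let Xᵢ = 1 if person i gets their own coat. For each i, P(Xᵢ=1) = 1/12.
By linearity of expectation, E[X₁+…+X_5] = 5·(1/12) = 5/12.
≈ 0.4167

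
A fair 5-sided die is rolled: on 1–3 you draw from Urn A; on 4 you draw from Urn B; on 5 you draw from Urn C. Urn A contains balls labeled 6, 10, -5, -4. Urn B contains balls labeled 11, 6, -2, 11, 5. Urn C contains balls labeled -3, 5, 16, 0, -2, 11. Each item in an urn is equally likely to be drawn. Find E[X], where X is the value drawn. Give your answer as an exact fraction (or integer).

319/100

E[X | Urn A] = (6 + 10 − 5 − 4)/4 = 7/4
E[X | Urn B] = (11 + 6 − 2 + 11 + 5)/5 = 31/5
E[X | Urn C] = (-3 + 5 + 16 + 0 − 2 + 11)/6 = 9/2
E[X] = (3/5)·7/4 + (1/5)·31/5 + (1/5)·9/2 = 319/100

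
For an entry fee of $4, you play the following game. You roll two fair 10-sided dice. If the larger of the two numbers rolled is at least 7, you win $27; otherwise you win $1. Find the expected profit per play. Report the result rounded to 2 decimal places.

$13.64

E[payout] = (9/25)·1 + (16/25)·27 = 441/25
Expected profit = 441/25 − 4 = 341/25 ≈ $13.64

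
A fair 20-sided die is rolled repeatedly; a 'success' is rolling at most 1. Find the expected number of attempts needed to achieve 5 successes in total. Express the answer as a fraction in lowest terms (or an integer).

100

By linearity (sum of 5 independent geometric waits), E[trials] = 5/p = 5/(1/20) = 100.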